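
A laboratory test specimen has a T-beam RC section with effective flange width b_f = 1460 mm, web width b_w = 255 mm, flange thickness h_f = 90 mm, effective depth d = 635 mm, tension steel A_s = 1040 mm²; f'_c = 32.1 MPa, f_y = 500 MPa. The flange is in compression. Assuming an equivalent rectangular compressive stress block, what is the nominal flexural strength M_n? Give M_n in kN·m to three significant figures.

M_n ≈ 327 kN·m

Tension: T = A_s f_y = 1040 × 500 = 520000 N.
Try a within the flange: a = T/(0.85 f'_c b_f) = 520000/(0.85 × 32.1 × 1460) = 13.05 mm.
Since a = 13.05 ≤ h_f = 90 mm, the stress block lies entirely in the flange; analyse as a rectangular beam of width b_f.
M_n = T(d − a/2) = 520000 × (635 − 6.525) = 326.81 × 10⁶ N·mm.
M_n = 326.81 kN·m.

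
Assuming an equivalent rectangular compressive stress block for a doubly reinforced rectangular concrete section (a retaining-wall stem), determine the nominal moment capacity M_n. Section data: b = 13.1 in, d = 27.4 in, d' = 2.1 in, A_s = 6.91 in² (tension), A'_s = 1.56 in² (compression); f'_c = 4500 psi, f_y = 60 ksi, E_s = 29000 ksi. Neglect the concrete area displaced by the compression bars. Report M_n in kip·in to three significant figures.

M_n ≈ 10100 kip·in

Assume both steels yield.
a = (A_s − A'_s) f_y/(0.85 f'_c b) = (6.91 − 1.56) × 60/(0.85 × 4.5 × 13.1) = 6.406 in.
c = a/β₁ = 6.406/0.825 = 7.765 in; ε'_s = 0.003(c − d')/c = 0.0022 ≥ ε_y = 0.0021, so the compression steel yields.
M_n = (A_s − A'_s) f_y (d − a/2) + A'_s f_y (d − d') = 321 × (27.4 − 3.203) + 93.6 × (27.4 − 2.1) = 7767.2 + 2368.1 = 10135.3 kip·in.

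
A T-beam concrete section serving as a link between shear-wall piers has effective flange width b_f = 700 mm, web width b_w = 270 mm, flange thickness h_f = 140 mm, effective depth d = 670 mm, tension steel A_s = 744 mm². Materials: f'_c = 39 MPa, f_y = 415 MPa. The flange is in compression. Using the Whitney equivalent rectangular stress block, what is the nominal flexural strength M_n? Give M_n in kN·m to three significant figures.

M_n ≈ 205 kN·m

Tension: T = A_s f_y = 744 × 415 = 308760 N.
Try a within the flange: a = T/(0.85 f'_c b_f) = 308760/(0.85 × 39 × 700) = 13.31 mm.
Since a = 13.31 ≤ h_f = 140 mm, the stress block lies entirely in the flange; analyse as a rectangular beam of width b_f.
M_n = T(d − a/2) = 308760 × (670 − 6.655) = 204.81 × 10⁶ N·mm.
M_n = 204.81 kN·m.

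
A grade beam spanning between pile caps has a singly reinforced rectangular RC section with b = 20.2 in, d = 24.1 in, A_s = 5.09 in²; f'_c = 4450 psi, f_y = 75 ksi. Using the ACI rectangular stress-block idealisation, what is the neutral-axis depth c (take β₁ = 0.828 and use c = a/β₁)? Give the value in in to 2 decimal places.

T = A_s f_y = 5.09 × 75 = 381.75 kips.
a = T/(0.85 f'_c b) = 381.75/(0.85 × 4.45 × 20.2) = 4.9963 in.
With β₁ = 0.828, c = a/β₁ = 4.9963/0.828 = 6.03 in.

c ≈ 6.03 in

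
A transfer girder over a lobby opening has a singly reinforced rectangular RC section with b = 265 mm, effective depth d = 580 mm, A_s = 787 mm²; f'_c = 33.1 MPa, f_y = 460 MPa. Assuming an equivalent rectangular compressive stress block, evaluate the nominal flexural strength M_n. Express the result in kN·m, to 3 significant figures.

T = A_s f_y = 787 × 460 = 362020 N = 362.02 kN.
From C = T: a = T/(0.85 f'_c b) = 362020/(0.85 × 33.1 × 265) = 48.56 mm.
M_n = T(d − a/2) = 362.02 kN × (580 − 24.28) mm = 201.18 kN·m.

M_n ≈ 201 kN·m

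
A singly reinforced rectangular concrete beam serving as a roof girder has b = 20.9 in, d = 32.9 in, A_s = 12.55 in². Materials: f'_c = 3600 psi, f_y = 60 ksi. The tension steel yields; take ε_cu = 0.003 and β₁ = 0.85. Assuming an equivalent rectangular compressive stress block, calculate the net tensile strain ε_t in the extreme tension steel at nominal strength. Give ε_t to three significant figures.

a = A_s f_y/(0.85 f'_c b) = 11.774 in.
β₁ = 0.85, so c = a/β₁ = 11.774/0.85 = 13.852 in.
From the linear strain diagram with ε_cu = 0.003: ε_t = 0.003 (d − c)/c = 0.003 × (32.9 − 13.852)/13.852 = 0.00413.
ε_t is between 0.004 and 0.005 — transition zone.

ε_t ≈ 0.00413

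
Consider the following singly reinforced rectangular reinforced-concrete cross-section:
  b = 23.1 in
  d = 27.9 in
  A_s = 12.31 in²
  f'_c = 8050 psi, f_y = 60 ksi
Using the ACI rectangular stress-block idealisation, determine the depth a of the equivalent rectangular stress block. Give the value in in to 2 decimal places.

T = A_s f_y = 12.31 × 60 = 738.6 kips.
a = T/(0.85 f'_c b) = 738.6/(0.85 × 8.05 × 23.1) = 4.67 in.

a ≈ 4.67 in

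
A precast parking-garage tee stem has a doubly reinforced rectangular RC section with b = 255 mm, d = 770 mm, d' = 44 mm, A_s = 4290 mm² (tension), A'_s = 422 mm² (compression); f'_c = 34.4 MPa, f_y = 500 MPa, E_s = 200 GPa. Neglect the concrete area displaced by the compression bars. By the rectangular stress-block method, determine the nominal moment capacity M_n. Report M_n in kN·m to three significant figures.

M_n ≈ 1390 kN·m

Assume both tension and compression steel yield.
Net tension couple steel: A_s − A'_s = 3868 mm².
a = (A_s − A'_s) f_y / (0.85 f'_c b) = 1934000/(0.85 × 34.4 × 255) = 259.38 mm.
c = a/β₁ = 259.38/0.804 = 322.61 mm; ε'_s = 0.003(c − d')/c = 0.0026 ≥ f_y/E_s = 0.0025, so compression steel does yield.
M_n = (A_s − A'_s) f_y (d − a/2) + A'_s f_y (d − d') = [1934000 × (770 − 129.69) + 211000 × (770 − 44)] × 10⁻⁶ = 1238.36 + 153.19 = 1391.55 kN·m.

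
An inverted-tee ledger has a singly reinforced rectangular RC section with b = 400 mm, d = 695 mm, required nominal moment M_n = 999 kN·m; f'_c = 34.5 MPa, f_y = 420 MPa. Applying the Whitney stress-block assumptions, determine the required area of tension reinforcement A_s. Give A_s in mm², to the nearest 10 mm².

A_s ≈ 3790 mm²

With M_n = 0.85 f'_c a b (d − a/2), solve the quadratic for a:
a = d − √(d² − 2M_n/(0.85 f'_c b)) = 695 − √(695² − 2 × 999×10⁶/(0.85 × 34.5 × 400)) = 135.81 mm.
A_s = 0.85 f'_c a b / f_y = 0.85 × 34.5 × 135.81 × 400 / 420 = 3793.0 mm².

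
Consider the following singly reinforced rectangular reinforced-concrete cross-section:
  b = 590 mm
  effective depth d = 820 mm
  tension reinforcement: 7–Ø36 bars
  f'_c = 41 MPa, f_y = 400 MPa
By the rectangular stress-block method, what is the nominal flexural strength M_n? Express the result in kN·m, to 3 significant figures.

M_n ≈ 2140 kN·m

A_s = 7 × 1018 = 7126 mm².
T = A_s f_y = 7126 × 400 = 2850400 N = 2850.4 kN.
From C = T: a = T/(0.85 f'_c b) = 2850400/(0.85 × 41 × 590) = 138.63 mm.
M_n = T(d − a/2) = 2850.4 kN × (820 − 69.315) mm = 2139.75 kN·m.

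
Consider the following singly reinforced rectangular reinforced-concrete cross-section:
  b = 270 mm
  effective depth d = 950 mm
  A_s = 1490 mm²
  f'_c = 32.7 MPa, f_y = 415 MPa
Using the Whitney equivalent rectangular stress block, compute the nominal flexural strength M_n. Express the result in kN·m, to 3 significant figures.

M_n ≈ 562 kN·m

T = A_s f_y = 1490 × 415 = 618350 N = 618.35 kN.
From C = T: a = T/(0.85 f'_c b) = 618350/(0.85 × 32.7 × 270) = 82.40 mm.
M_n = T(d − a/2) = 618.35 kN × (950 − 41.2) mm = 561.96 kN·m.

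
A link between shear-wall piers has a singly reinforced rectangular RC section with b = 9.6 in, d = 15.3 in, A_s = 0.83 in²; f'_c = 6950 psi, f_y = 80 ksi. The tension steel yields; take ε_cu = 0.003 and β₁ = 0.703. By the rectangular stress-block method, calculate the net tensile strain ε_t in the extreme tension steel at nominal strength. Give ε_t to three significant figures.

a = A_s f_y/(0.85 f'_c b) = 1.171 in.
β₁ = 0.703, so c = a/β₁ = 1.171/0.703 = 1.666 in.
From the linear strain diagram with ε_cu = 0.003: ε_t = 0.003 (d − c)/c = 0.003 × (15.3 − 1.666)/1.666 = 0.0246.
Since ε_t ≥ 0.005, the section is tension-controlled.

ε_t ≈ 0.0246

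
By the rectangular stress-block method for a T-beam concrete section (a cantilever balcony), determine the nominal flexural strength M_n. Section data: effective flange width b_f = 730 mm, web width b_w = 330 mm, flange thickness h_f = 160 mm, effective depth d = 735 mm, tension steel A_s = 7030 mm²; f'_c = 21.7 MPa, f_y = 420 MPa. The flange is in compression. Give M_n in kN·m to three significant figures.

M_n ≈ 1820 kN·m

Tension: T = A_s f_y = 7030 × 420 = 2952600 N.
Try a within the flange: a = T/(0.85 f'_c b_f) = 2952600/(0.85 × 21.7 × 730) = 219.28 mm.
a = 219.28 > h_f = 160 mm: the block extends into the web. Split into flange-overhang and web parts.
C_f = 0.85 f'_c (b_f − b_w) h_f = 0.85 × 21.7 × (730 − 330) × 160 = 1180480 N.
Remaining web compression depth: a_w = (T − C_f)/(0.85 f'_c b_w) = (2952600 − 1180480)/(0.85 × 21.7 × 330) = 291.14 mm.
M_n = C_f(d − h_f/2) + (T − C_f)(d − a_w/2) = 1180480 × (735 − 80) + 1772120 × (735 − 145.57) = 773.21 + 1044.54 = 1817.75 × 10⁶ N·mm.
M_n = 1817.75 kN·m.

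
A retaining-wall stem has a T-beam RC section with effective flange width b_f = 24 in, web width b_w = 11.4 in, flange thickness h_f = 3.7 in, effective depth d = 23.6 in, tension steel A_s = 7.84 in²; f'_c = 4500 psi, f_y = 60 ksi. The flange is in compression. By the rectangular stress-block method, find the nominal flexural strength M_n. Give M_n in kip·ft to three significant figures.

Tension: T = A_s f_y = 7.84 × 60 = 470.4 kips.
Try a within the flange: a = T/(0.85 f'_c b_f) = 470.4/(0.85 × 4.5 × 24) = 5.124 in.
a = 5.124 > h_f = 3.7 in: the block extends into the web. Split into flange-overhang and web parts.
C_f = 0.85 f'_c (b_f − b_w) h_f = 0.85 × 4.5 × (24 − 11.4) × 3.7 = 178.3 kips.
Remaining web compression depth: a_w = (T − C_f)/(0.85 f'_c b_w) = (470.4 − 178.3)/(0.85 × 4.5 × 11.4) = 6.699 in.
M_n = C_f(d − h_f/2) + (T − C_f)(d − a_w/2) = 178.3 × (23.6 − 1.85) + 292.1 × (23.6 − 3.3495) = 3878.0 + 5915.2 = 9793.2 kip·in.
M_n = 9793.2/12 = 816.10 kip·ft.

M_n ≈ 816 kip·ft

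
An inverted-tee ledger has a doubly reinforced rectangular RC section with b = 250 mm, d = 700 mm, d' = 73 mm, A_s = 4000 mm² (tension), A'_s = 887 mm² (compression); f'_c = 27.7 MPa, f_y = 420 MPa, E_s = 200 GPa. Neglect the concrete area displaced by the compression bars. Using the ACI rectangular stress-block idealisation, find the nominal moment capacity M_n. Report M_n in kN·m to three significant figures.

Assume both tension and compression steel yield.
Net tension couple steel: A_s − A'_s = 3113 mm².
a = (A_s − A'_s) f_y / (0.85 f'_c b) = 1307460/(0.85 × 27.7 × 250) = 222.12 mm.
c = a/β₁ = 222.12/0.85 = 261.32 mm; ε'_s = 0.003(c − d')/c = 0.0022 ≥ f_y/E_s = 0.0021, so compression steel does yield.
M_n = (A_s − A'_s) f_y (d − a/2) + A'_s f_y (d − d') = [1307460 × (700 − 111.06) + 372540 × (700 − 73)] × 10⁻⁶ = 770.02 + 233.58 = 1003.60 kN·m.

M_n ≈ 1000 kN·m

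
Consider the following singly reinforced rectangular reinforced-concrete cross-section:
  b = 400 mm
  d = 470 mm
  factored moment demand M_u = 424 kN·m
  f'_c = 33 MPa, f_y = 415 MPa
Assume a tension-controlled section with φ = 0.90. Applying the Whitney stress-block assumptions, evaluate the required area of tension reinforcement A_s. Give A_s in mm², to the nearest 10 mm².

A_s ≈ 2700 mm²

M_n = M_u/φ = 424/0.90 = 471.111 kN·m.
With M_n = 0.85 f'_c a b (d − a/2), solve the quadratic for a:
a = d − √(d² − 2M_n/(0.85 f'_c b)) = 470 − √(470² − 2 × 471.111×10⁶/(0.85 × 33 × 400)) = 99.97 mm.
A_s = 0.85 f'_c a b / f_y = 0.85 × 33 × 99.97 × 400 / 415 = 2702.8 mm².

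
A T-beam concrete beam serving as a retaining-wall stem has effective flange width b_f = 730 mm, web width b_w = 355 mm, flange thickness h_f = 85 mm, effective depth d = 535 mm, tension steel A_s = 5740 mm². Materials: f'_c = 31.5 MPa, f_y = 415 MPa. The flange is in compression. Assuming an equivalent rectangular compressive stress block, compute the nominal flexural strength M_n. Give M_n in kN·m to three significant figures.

M_n ≈ 1120 kN·m

Tension: T = A_s f_y = 5740 × 415 = 2382100 N.
Try a within the flange: a = T/(0.85 f'_c b_f) = 2382100/(0.85 × 31.5 × 730) = 121.87 mm.
a = 121.87 > h_f = 85 mm: the block extends into the web. Split into flange-overhang and web parts.
C_f = 0.85 f'_c (b_f − b_w) h_f = 0.85 × 31.5 × (730 − 355) × 85 = 853453 N.
Remaining web compression depth: a_w = (T − C_f)/(0.85 f'_c b_w) = (2382100 − 853453)/(0.85 × 31.5 × 355) = 160.82 mm.
M_n = C_f(d − h_f/2) + (T − C_f)(d − a_w/2) = 853453 × (535 − 42.5) + 1528647 × (535 − 80.41) = 420.33 + 694.91 = 1115.24 × 10⁶ N·mm.
M_n = 1115.24 kN·m.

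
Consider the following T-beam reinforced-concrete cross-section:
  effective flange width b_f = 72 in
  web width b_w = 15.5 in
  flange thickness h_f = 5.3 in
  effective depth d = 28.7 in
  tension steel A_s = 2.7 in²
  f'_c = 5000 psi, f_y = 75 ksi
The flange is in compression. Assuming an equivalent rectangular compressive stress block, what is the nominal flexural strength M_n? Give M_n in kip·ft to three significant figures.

M_n ≈ 479 kip·ft

Tension: T = A_s f_y = 2.7 × 75 = 202.5 kips.
Try a within the flange: a = T/(0.85 f'_c b_f) = 202.5/(0.85 × 5 × 72) = 0.662 in.
Since a = 0.662 ≤ h_f = 5.3 in, the stress block lies entirely in the flange; analyse as a rectangular beam of width b_f.
M_n = T(d − a/2) = 202.5 × (28.7 − 0.331) = 5744.7 kip·in.
M_n = 5744.7/12 = 478.73 kip·ft.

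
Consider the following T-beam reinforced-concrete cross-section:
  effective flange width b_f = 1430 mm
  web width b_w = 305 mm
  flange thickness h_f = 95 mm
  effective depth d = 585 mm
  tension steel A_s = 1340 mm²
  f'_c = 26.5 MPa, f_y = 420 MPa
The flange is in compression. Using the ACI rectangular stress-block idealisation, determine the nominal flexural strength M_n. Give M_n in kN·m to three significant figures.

Tension: T = A_s f_y = 1340 × 420 = 562800 N.
Try a within the flange: a = T/(0.85 f'_c b_f) = 562800/(0.85 × 26.5 × 1430) = 17.47 mm.
Since a = 17.47 ≤ h_f = 95 mm, the stress block lies entirely in the flange; analyse as a rectangular beam of width b_f.
M_n = T(d − a/2) = 562800 × (585 − 8.735) = 324.32 × 10⁶ N·mm.
M_n = 324.32 kN·m.

M_n ≈ 324 kN·m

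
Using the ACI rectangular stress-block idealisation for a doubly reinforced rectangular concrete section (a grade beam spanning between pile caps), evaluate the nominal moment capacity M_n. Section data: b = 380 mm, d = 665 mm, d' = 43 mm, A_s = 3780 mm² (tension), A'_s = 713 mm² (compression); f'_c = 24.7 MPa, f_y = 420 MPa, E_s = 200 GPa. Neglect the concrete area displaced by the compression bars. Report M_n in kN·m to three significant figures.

M_n ≈ 939 kN·m

Assume both tension and compression steel yield.
Net tension couple steel: A_s − A'_s = 3067 mm².
a = (A_s − A'_s) f_y / (0.85 f'_c b) = 1288140/(0.85 × 24.7 × 380) = 161.46 mm.
c = a/β₁ = 161.46/0.85 = 189.95 mm; ε'_s = 0.003(c − d')/c = 0.0023 ≥ f_y/E_s = 0.0021, so compression steel does yield.
M_n = (A_s − A'_s) f_y (d − a/2) + A'_s f_y (d − d') = [1288140 × (665 − 80.73) + 299460 × (665 − 43)] × 10⁻⁶ = 752.62 + 186.26 = 938.88 kN·m.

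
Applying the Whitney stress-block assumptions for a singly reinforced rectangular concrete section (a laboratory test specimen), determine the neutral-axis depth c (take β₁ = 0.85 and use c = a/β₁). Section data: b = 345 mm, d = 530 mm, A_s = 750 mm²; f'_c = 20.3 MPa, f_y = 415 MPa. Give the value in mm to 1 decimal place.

T = A_s f_y = 750 × 415 = 311250 N = 311.25 kN.
Setting C = 0.85 f'_c a b equal to T: a = 311250/(0.85 × 20.3 × 345) = 52.285 mm.
With β₁ = 0.85, c = a/β₁ = 52.285/0.85 = 61.5 mm.

c ≈ 61.5 mm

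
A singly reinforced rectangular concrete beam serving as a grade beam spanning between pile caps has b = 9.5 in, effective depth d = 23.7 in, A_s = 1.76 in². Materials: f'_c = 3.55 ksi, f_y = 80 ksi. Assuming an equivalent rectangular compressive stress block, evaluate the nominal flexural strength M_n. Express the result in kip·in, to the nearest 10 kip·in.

M_n ≈ 2990 kip·in

T = A_s f_y = 1.76 × 80 = 140.8 kips.
a = T/(0.85 f'_c b) = 140.8/(0.85 × 3.55 × 9.5) = 4.912 in.
M_n = T(d − a/2) = 140.8 × (23.7 − 2.456) = 2991.2 kip·in.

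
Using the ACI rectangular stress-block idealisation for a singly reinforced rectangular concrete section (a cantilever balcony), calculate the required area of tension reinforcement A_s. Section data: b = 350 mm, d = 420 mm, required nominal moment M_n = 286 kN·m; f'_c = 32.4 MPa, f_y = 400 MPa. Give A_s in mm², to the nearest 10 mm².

A_s ≈ 1880 mm²

With M_n = 0.85 f'_c a b (d − a/2), solve the quadratic for a:
a = d − √(d² − 2M_n/(0.85 f'_c b)) = 420 − √(420² − 2 × 286×10⁶/(0.85 × 32.4 × 350)) = 77.86 mm.
A_s = 0.85 f'_c a b / f_y = 0.85 × 32.4 × 77.86 × 350 / 400 = 1876.2 mm².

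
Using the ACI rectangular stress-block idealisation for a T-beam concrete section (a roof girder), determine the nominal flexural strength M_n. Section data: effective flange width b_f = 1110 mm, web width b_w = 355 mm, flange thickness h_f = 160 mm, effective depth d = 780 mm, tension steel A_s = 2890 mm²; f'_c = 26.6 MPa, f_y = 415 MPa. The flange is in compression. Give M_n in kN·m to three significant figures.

M_n ≈ 907 kN·m

Tension: T = A_s f_y = 2890 × 415 = 1199350 N.
Try a within the flange: a = T/(0.85 f'_c b_f) = 1199350/(0.85 × 26.6 × 1110) = 47.79 mm.
Since a = 47.79 ≤ h_f = 160 mm, the stress block lies entirely in the flange; analyse as a rectangular beam of width b_f.
M_n = T(d − a/2) = 1199350 × (780 − 23.895) = 906.83 × 10⁶ N·mm.
M_n = 906.83 kN·m.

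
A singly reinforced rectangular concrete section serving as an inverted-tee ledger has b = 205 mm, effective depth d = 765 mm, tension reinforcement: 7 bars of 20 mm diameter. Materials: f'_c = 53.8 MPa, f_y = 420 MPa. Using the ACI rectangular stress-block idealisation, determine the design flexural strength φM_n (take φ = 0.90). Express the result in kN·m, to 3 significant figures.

φM_n ≈ 595 kN·m

A_s = 7 × 314 = 2198 mm².
T = A_s f_y = 2198 × 420 = 923160 N = 923.16 kN.
From C = T: a = T/(0.85 f'_c b) = 923160/(0.85 × 53.8 × 205) = 98.47 mm.
M_n = T(d − a/2) = 923.16 kN × (765 − 49.235) mm = 660.77 kN·m.
φM_n = 0.90 × 660.77 = 594.69 kN·m.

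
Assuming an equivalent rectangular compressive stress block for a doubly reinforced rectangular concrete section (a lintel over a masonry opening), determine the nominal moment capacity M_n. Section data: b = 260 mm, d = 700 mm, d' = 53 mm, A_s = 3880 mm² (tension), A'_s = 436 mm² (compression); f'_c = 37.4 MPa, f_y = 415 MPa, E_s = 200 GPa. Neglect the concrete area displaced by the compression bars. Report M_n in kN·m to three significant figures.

M_n ≈ 994 kN·m

Assume both tension and compression steel yield.
Net tension couple steel: A_s − A'_s = 3444 mm².
a = (A_s − A'_s) f_y / (0.85 f'_c b) = 1429260/(0.85 × 37.4 × 260) = 172.92 mm.
c = a/β₁ = 172.92/0.783 = 220.84 mm; ε'_s = 0.003(c − d')/c = 0.0023 ≥ f_y/E_s = 0.0021, so compression steel does yield.
M_n = (A_s − A'_s) f_y (d − a/2) + A'_s f_y (d − d') = [1429260 × (700 − 86.46) + 180940 × (700 − 53)] × 10⁻⁶ = 876.91 + 117.07 = 993.98 kN·m.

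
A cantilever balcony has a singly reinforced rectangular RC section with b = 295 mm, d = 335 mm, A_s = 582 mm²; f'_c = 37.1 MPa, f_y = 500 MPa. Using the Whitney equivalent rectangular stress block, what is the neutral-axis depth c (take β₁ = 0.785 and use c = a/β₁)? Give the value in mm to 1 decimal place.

c ≈ 39.8 mm

T = A_s f_y = 582 × 500 = 291000 N = 291 kN.
Setting C = 0.85 f'_c a b equal to T: a = 291000/(0.85 × 37.1 × 295) = 31.281 mm.
With β₁ = 0.785, c = a/β₁ = 31.281/0.785 = 39.8 mm.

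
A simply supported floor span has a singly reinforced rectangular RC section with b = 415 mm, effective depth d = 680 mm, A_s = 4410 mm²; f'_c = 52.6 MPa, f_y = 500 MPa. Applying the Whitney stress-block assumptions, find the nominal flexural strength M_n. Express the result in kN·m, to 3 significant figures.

T = A_s f_y = 4410 × 500 = 2205000 N = 2205 kN.
From C = T: a = T/(0.85 f'_c b) = 2205000/(0.85 × 52.6 × 415) = 118.84 mm.
M_n = T(d − a/2) = 2205 kN × (680 − 59.42) mm = 1368.38 kN·m.

M_n ≈ 1370 kN·m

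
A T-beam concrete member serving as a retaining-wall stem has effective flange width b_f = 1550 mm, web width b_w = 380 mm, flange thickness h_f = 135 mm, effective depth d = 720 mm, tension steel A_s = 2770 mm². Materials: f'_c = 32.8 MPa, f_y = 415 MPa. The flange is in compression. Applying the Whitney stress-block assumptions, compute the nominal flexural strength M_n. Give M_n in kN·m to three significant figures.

Tension: T = A_s f_y = 2770 × 415 = 1149550 N.
Try a within the flange: a = T/(0.85 f'_c b_f) = 1149550/(0.85 × 32.8 × 1550) = 26.60 mm.
Since a = 26.60 ≤ h_f = 135 mm, the stress block lies entirely in the flange; analyse as a rectangular beam of width b_f.
M_n = T(d − a/2) = 1149550 × (720 − 13.3) = 812.39 × 10⁶ N·mm.
M_n = 812.39 kN·m.

M_n ≈ 812 kN·m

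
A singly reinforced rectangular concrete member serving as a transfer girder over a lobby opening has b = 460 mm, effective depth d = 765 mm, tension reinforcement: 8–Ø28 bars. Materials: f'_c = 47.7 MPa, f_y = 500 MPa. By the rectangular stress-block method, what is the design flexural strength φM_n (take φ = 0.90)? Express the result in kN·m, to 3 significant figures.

φM_n ≈ 1550 kN·m

A_s = 8 × 616 = 4928 mm².
T = A_s f_y = 4928 × 500 = 2464000 N = 2464 kN.
From C = T: a = T/(0.85 f'_c b) = 2464000/(0.85 × 47.7 × 460) = 132.11 mm.
M_n = T(d − a/2) = 2464 kN × (765 − 66.055) mm = 1722.20 kN·m.
φM_n = 0.90 × 1722.20 = 1549.98 kN·m.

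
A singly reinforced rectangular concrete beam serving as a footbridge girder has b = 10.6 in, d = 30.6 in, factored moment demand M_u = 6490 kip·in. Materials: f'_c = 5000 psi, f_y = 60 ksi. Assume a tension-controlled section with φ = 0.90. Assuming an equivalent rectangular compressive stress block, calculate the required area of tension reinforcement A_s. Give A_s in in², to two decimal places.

M_n = M_u/φ = 6490/0.90 = 7211.11 kip·in.
From M_n = 0.85 f'_c a b (d − a/2):
a = d − √(d² − 2M_n/(0.85 f'_c b)) = 30.6 − √(30.6² − 2 × 7211.11/(0.85 × 5 × 10.6)) = 5.776 in.
A_s = 0.85 f'_c a b / f_y = 0.85 × 5 × 5.776 × 10.6 / 60 = 4.337 in².

A_s ≈ 4.34 in²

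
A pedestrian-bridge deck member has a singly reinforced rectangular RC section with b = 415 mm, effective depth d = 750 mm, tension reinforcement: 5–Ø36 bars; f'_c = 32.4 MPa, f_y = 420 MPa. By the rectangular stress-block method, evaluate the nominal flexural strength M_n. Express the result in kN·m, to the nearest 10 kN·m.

M_n ≈ 1400 kN·m

A_s = 5 × 1018 = 5090 mm².
T = A_s f_y = 5090 × 420 = 2137800 N = 2137.8 kN.
From C = T: a = T/(0.85 f'_c b) = 2137800/(0.85 × 32.4 × 415) = 187.05 mm.
M_n = T(d − a/2) = 2137.8 kN × (750 − 93.525) mm = 1403.41 kN·m.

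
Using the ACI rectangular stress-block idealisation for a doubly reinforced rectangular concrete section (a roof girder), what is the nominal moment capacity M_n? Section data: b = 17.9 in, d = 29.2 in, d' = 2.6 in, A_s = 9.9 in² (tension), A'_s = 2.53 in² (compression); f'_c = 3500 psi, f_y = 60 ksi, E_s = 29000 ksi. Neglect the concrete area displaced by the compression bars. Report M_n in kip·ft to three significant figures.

M_n ≈ 1260 kip·ft

Assume both steels yield.
a = (A_s − A'_s) f_y/(0.85 f'_c b) = (9.9 − 2.53) × 60/(0.85 × 3.5 × 17.9) = 8.304 in.
c = a/β₁ = 8.304/0.85 = 9.769 in; ε'_s = 0.003(c − d')/c = 0.0022 ≥ ε_y = 0.0021, so the compression steel yields.
M_n = (A_s − A'_s) f_y (d − a/2) + A'_s f_y (d − d') = 442.2 × (29.2 − 4.152) + 151.8 × (29.2 − 2.6) = 11076.2 + 4037.9 = 15114.1 kip·in = 15114.1/12 = 1259.51 kip·ft.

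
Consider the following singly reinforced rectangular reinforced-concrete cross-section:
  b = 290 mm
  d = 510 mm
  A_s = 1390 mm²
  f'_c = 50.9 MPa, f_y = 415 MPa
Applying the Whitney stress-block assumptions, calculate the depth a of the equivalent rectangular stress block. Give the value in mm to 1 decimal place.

T = A_s f_y = 1390 × 415 = 576850 N = 576.85 kN.
Setting C = 0.85 f'_c a b equal to T: a = 576850/(0.85 × 50.9 × 290) = 46.0 mm.

a ≈ 46.0 mm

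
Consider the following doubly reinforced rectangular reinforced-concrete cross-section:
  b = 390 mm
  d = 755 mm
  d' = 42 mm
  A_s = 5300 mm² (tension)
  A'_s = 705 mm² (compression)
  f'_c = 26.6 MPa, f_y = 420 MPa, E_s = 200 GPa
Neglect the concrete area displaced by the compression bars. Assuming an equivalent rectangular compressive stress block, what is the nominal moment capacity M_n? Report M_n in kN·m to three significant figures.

M_n ≈ 1460 kN·m

Assume both tension and compression steel yield.
Net tension couple steel: A_s − A'_s = 4595 mm².
a = (A_s − A'_s) f_y / (0.85 f'_c b) = 1929900/(0.85 × 26.6 × 390) = 218.86 mm.
c = a/β₁ = 218.86/0.85 = 257.48 mm; ε'_s = 0.003(c − d')/c = 0.0025 ≥ f_y/E_s = 0.0021, so compression steel does yield.
M_n = (A_s − A'_s) f_y (d − a/2) + A'_s f_y (d − d') = [1929900 × (755 − 109.43) + 296100 × (755 − 42)] × 10⁻⁶ = 1245.89 + 211.12 = 1457.01 kN·m.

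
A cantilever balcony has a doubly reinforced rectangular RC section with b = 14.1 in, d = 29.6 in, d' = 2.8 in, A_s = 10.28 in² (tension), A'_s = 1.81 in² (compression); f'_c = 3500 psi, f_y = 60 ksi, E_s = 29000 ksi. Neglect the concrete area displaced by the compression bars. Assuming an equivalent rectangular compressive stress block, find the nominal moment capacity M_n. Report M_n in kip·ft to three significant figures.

Assume both steels yield.
a = (A_s − A'_s) f_y/(0.85 f'_c b) = (10.28 − 1.81) × 60/(0.85 × 3.5 × 14.1) = 12.115 in.
c = a/β₁ = 12.115/0.85 = 14.253 in; ε'_s = 0.003(c − d')/c = 0.0024 ≥ ε_y = 0.0021, so the compression steel yields.
M_n = (A_s − A'_s) f_y (d − a/2) + A'_s f_y (d − d') = 508.2 × (29.6 − 6.0575) + 108.6 × (29.6 − 2.8) = 11964.3 + 2910.5 = 14874.8 kip·in = 14874.8/12 = 1239.57 kip·ft.

M_n ≈ 1240 kip·ft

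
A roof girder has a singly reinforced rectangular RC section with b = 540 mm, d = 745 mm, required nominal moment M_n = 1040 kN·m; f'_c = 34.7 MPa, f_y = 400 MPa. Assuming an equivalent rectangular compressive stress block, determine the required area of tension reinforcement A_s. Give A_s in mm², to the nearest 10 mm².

With M_n = 0.85 f'_c a b (d − a/2), solve the quadratic for a:
a = d − √(d² − 2M_n/(0.85 f'_c b)) = 745 − √(745² − 2 × 1040×10⁶/(0.85 × 34.7 × 540)) = 93.52 mm.
A_s = 0.85 f'_c a b / f_y = 0.85 × 34.7 × 93.52 × 540 / 400 = 3723.8 mm².

A_s ≈ 3720 mm²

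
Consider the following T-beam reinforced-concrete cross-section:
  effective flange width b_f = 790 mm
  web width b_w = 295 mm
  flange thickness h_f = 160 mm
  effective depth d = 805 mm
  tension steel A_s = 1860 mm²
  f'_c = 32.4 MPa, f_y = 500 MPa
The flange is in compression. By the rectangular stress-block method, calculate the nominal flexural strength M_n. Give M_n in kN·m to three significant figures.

Tension: T = A_s f_y = 1860 × 500 = 930000 N.
Try a within the flange: a = T/(0.85 f'_c b_f) = 930000/(0.85 × 32.4 × 790) = 42.75 mm.
Since a = 42.75 ≤ h_f = 160 mm, the stress block lies entirely in the flange; analyse as a rectangular beam of width b_f.
M_n = T(d − a/2) = 930000 × (805 − 21.375) = 728.77 × 10⁶ N·mm.
M_n = 728.77 kN·m.

M_n ≈ 729 kN·m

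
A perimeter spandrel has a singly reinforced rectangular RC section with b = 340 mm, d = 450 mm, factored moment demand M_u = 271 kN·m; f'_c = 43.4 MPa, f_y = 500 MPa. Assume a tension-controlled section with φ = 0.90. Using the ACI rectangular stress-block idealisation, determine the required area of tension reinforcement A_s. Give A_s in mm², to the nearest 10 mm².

M_n = M_u/φ = 271/0.90 = 301.111 kN·m.
With M_n = 0.85 f'_c a b (d − a/2), solve the quadratic for a:
a = d − √(d² − 2M_n/(0.85 f'_c b)) = 450 − √(450² − 2 × 301.111×10⁶/(0.85 × 43.4 × 340)) = 56.95 mm.
A_s = 0.85 f'_c a b / f_y = 0.85 × 43.4 × 56.95 × 340 / 500 = 1428.6 mm².

A_s ≈ 1430 mm²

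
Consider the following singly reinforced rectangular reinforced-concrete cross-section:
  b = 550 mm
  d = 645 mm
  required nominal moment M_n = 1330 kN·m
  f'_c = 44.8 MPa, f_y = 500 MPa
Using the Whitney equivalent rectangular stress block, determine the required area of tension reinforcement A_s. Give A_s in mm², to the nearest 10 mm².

A_s ≈ 4500 mm²

With M_n = 0.85 f'_c a b (d − a/2), solve the quadratic for a:
a = d − √(d² − 2M_n/(0.85 f'_c b)) = 645 − √(645² − 2 × 1330×10⁶/(0.85 × 44.8 × 550)) = 107.39 mm.
A_s = 0.85 f'_c a b / f_y = 0.85 × 44.8 × 107.39 × 550 / 500 = 4498.4 mm².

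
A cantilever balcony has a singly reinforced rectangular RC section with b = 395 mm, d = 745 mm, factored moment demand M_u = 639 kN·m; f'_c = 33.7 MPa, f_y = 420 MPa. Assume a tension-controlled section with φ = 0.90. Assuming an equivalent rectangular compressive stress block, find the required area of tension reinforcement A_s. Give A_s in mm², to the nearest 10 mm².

A_s ≈ 2410 mm²

M_n = M_u/φ = 639/0.90 = 710 kN·m.
With M_n = 0.85 f'_c a b (d − a/2), solve the quadratic for a:
a = d − √(d² − 2M_n/(0.85 f'_c b)) = 745 − √(745² − 2 × 710×10⁶/(0.85 × 33.7 × 395)) = 89.62 mm.
A_s = 0.85 f'_c a b / f_y = 0.85 × 33.7 × 89.62 × 395 / 420 = 2414.4 mm².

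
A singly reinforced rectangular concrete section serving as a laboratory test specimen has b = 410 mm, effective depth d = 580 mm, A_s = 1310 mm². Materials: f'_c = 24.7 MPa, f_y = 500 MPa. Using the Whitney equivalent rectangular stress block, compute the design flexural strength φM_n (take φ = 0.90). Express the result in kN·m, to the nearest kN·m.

T = A_s f_y = 1310 × 500 = 655000 N = 655 kN.
From C = T: a = T/(0.85 f'_c b) = 655000/(0.85 × 24.7 × 410) = 76.09 mm.
M_n = T(d − a/2) = 655 kN × (580 − 38.045) mm = 354.98 kN·m.
φM_n = 0.90 × 354.98 = 319.48 kN·m.

φM_n ≈ 319 kN·m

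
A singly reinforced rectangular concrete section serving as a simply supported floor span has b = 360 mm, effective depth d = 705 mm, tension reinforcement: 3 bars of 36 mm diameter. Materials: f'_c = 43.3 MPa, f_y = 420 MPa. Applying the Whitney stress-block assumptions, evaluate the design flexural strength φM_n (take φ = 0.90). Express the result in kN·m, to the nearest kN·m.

A_s = 3 × 1018 = 3054 mm².
T = A_s f_y = 3054 × 420 = 1282680 N = 1282.68 kN.
From C = T: a = T/(0.85 f'_c b) = 1282680/(0.85 × 43.3 × 360) = 96.81 mm.
M_n = T(d − a/2) = 1282.68 kN × (705 − 48.405) mm = 842.20 kN·m.
φM_n = 0.90 × 842.20 = 757.98 kN·m.

φM_n ≈ 758 kN·m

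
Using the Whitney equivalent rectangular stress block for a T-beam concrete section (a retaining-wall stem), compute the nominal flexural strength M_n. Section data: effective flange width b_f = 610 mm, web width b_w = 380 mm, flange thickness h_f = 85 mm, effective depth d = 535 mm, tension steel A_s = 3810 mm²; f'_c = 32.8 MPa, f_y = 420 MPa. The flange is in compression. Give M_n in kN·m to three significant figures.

Tension: T = A_s f_y = 3810 × 420 = 1600200 N.
Try a within the flange: a = T/(0.85 f'_c b_f) = 1600200/(0.85 × 32.8 × 610) = 94.09 mm.
a = 94.09 > h_f = 85 mm: the block extends into the web. Split into flange-overhang and web parts.
C_f = 0.85 f'_c (b_f − b_w) h_f = 0.85 × 32.8 × (610 − 380) × 85 = 545054 N.
Remaining web compression depth: a_w = (T − C_f)/(0.85 f'_c b_w) = (1600200 − 545054)/(0.85 × 32.8 × 380) = 99.59 mm.
M_n = C_f(d − h_f/2) + (T − C_f)(d − a_w/2) = 545054 × (535 − 42.5) + 1055146 × (535 − 49.795) = 268.44 + 511.96 = 780.40 × 10⁶ N·mm.
M_n = 780.40 kN·m.

M_n ≈ 780 kN·m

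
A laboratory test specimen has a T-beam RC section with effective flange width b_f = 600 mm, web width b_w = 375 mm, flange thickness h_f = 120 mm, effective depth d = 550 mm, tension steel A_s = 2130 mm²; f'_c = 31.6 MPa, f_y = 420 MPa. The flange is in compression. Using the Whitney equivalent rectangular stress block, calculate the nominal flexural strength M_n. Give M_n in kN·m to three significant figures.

Tension: T = A_s f_y = 2130 × 420 = 894600 N.
Try a within the flange: a = T/(0.85 f'_c b_f) = 894600/(0.85 × 31.6 × 600) = 55.51 mm.
Since a = 55.51 ≤ h_f = 120 mm, the stress block lies entirely in the flange; analyse as a rectangular beam of width b_f.
M_n = T(d − a/2) = 894600 × (550 − 27.755) = 467.20 × 10⁶ N·mm.
M_n = 467.20 kN·m.

M_n ≈ 467 kN·m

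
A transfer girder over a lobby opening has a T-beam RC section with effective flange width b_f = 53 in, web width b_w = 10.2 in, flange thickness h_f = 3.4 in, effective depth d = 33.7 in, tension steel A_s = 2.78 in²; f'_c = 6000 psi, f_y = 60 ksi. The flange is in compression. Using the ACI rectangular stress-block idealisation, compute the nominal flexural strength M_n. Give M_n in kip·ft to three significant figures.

Tension: T = A_s f_y = 2.78 × 60 = 166.8 kips.
Try a within the flange: a = T/(0.85 f'_c b_f) = 166.8/(0.85 × 6 × 53) = 0.617 in.
Since a = 0.617 ≤ h_f = 3.4 in, the stress block lies entirely in the flange; analyse as a rectangular beam of width b_f.
M_n = T(d − a/2) = 166.8 × (33.7 − 0.3085) = 5569.7 kip·in.
M_n = 5569.7/12 = 464.14 kip·ft.

M_n ≈ 464 kip·ft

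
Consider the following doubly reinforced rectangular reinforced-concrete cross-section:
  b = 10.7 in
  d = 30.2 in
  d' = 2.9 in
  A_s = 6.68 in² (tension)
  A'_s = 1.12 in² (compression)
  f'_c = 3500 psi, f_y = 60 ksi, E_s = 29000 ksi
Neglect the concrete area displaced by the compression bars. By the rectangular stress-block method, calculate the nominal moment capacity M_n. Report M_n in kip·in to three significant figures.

M_n ≈ 10200 kip·in

Assume both steels yield.
a = (A_s − A'_s) f_y/(0.85 f'_c b) = (6.68 − 1.12) × 60/(0.85 × 3.5 × 10.7) = 10.480 in.
c = a/β₁ = 10.480/0.85 = 12.329 in; ε'_s = 0.003(c − d')/c = 0.0023 ≥ ε_y = 0.0021, so the compression steel yields.
M_n = (A_s − A'_s) f_y (d − a/2) + A'_s f_y (d − d') = 333.6 × (30.2 − 5.24) + 67.2 × (30.2 − 2.9) = 8326.7 + 1834.6 = 10161.3 kip·in.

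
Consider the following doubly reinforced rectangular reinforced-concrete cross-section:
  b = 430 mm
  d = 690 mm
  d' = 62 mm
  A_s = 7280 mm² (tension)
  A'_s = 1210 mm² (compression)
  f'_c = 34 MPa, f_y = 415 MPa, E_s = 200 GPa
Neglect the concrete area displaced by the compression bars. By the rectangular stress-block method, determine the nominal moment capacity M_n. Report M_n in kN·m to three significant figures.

M_n ≈ 1800 kN·m

Assume both tension and compression steel yield.
Net tension couple steel: A_s − A'_s = 6070 mm².
a = (A_s − A'_s) f_y / (0.85 f'_c b) = 2519050/(0.85 × 34 × 430) = 202.71 mm.
c = a/β₁ = 202.71/0.807 = 251.19 mm; ε'_s = 0.003(c − d')/c = 0.0023 ≥ f_y/E_s = 0.0021, so compression steel does yield.
M_n = (A_s − A'_s) f_y (d − a/2) + A'_s f_y (d − d') = [2519050 × (690 − 101.355) + 502150 × (690 − 62)] × 10⁻⁶ = 1482.83 + 315.35 = 1798.18 kN·m.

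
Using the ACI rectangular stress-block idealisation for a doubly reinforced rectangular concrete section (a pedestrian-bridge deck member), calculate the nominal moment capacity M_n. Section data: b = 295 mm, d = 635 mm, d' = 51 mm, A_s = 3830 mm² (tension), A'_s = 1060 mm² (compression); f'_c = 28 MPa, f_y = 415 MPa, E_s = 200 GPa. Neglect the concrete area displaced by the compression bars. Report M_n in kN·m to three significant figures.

M_n ≈ 893 kN·m

Assume both tension and compression steel yield.
Net tension couple steel: A_s − A'_s = 2770 mm².
a = (A_s − A'_s) f_y / (0.85 f'_c b) = 1149550/(0.85 × 28 × 295) = 163.73 mm.
c = a/β₁ = 163.73/0.85 = 192.62 mm; ε'_s = 0.003(c − d')/c = 0.0022 ≥ f_y/E_s = 0.0021, so compression steel does yield.
M_n = (A_s − A'_s) f_y (d − a/2) + A'_s f_y (d − d') = [1149550 × (635 − 81.865) + 439900 × (635 − 51)] × 10⁻⁶ = 635.86 + 256.90 = 892.76 kN·m.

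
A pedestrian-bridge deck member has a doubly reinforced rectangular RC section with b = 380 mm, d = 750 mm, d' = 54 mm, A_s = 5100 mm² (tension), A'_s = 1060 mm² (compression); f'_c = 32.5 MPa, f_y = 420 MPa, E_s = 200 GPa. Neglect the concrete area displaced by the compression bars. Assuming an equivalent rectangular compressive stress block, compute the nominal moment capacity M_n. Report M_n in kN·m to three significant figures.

Assume both tension and compression steel yield.
Net tension couple steel: A_s − A'_s = 4040 mm².
a = (A_s − A'_s) f_y / (0.85 f'_c b) = 1696800/(0.85 × 32.5 × 380) = 161.64 mm.
c = a/β₁ = 161.64/0.818 = 197.60 mm; ε'_s = 0.003(c − d')/c = 0.0022 ≥ f_y/E_s = 0.0021, so compression steel does yield.
M_n = (A_s − A'_s) f_y (d − a/2) + A'_s f_y (d − d') = [1696800 × (750 − 80.82) + 445200 × (750 − 54)] × 10⁻⁶ = 1135.46 + 309.86 = 1445.32 kN·m.

M_n ≈ 1450 kN·m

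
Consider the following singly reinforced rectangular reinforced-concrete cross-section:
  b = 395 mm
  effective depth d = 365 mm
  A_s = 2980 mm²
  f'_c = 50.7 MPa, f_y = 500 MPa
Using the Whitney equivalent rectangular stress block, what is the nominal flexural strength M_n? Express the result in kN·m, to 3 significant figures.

M_n ≈ 479 kN·m

T = A_s f_y = 2980 × 500 = 1490000 N = 1490 kN.
From C = T: a = T/(0.85 f'_c b) = 1490000/(0.85 × 50.7 × 395) = 87.53 mm.
M_n = T(d − a/2) = 1490 kN × (365 − 43.765) mm = 478.64 kN·m.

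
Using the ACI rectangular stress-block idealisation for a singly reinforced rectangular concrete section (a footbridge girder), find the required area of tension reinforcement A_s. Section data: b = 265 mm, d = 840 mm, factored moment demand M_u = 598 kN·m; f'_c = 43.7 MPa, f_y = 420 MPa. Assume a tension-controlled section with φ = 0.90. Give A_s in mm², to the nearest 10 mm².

M_n = M_u/φ = 598/0.90 = 664.444 kN·m.
With M_n = 0.85 f'_c a b (d − a/2), solve the quadratic for a:
a = d − √(d² − 2M_n/(0.85 f'_c b)) = 840 − √(840² − 2 × 664.444×10⁶/(0.85 × 43.7 × 265)) = 84.62 mm.
A_s = 0.85 f'_c a b / f_y = 0.85 × 43.7 × 84.62 × 265 / 420 = 1983.2 mm².

A_s ≈ 1980 mm²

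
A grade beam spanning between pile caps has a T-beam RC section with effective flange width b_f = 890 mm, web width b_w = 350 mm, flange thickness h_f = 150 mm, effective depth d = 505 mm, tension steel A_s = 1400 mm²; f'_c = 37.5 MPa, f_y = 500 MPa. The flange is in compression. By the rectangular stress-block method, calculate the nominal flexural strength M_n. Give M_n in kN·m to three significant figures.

M_n ≈ 345 kN·m

Tension: T = A_s f_y = 1400 × 500 = 700000 N.
Try a within the flange: a = T/(0.85 f'_c b_f) = 700000/(0.85 × 37.5 × 890) = 24.68 mm.
Since a = 24.68 ≤ h_f = 150 mm, the stress block lies entirely in the flange; analyse as a rectangular beam of width b_f.
M_n = T(d − a/2) = 700000 × (505 − 12.34) = 344.86 × 10⁶ N·mm.
M_n = 344.86 kN·m.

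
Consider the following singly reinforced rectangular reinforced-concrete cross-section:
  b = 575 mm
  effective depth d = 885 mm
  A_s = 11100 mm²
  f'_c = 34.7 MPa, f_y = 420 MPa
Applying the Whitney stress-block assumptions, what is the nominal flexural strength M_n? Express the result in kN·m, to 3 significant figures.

M_n ≈ 3490 kN·m

T = A_s f_y = 11100 × 420 = 4662000 N = 4662 kN.
From C = T: a = T/(0.85 f'_c b) = 4662000/(0.85 × 34.7 × 575) = 274.89 mm.
M_n = T(d − a/2) = 4662 kN × (885 − 137.445) mm = 3485.10 kN·m.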